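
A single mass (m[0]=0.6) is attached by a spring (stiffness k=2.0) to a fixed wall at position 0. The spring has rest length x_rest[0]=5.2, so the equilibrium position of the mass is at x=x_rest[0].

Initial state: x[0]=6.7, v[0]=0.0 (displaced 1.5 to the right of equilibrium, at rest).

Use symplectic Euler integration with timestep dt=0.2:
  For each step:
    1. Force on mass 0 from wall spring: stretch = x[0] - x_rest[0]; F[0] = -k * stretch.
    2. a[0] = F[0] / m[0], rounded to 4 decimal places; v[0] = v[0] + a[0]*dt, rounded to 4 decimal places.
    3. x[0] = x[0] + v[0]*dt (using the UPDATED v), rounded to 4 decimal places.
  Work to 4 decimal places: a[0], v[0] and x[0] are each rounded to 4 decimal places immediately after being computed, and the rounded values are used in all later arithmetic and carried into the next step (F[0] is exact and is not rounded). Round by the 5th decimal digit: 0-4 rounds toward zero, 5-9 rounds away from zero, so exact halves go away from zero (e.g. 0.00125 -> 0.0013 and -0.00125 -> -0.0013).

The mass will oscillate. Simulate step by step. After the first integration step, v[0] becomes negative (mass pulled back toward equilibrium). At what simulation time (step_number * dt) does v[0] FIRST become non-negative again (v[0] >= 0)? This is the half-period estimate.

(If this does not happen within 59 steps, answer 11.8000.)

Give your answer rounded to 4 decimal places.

Step 0: x=[6.7000] v=[0.0000]
Step 1: x=[6.5000] v=[-1.0000]
Step 2: x=[6.1267] v=[-1.8667]
Step 3: x=[5.6298] v=[-2.4845]
Step 4: x=[5.0756] v=[-2.7710]
Step 5: x=[4.5380] v=[-2.6881]
Step 6: x=[4.0886] v=[-2.2468]
Step 7: x=[3.7874] v=[-1.5059]
Step 8: x=[3.6746] v=[-0.5642]
Step 9: x=[3.7651] v=[0.4527]
First v>=0 after going negative at step 9, time=1.8000

Answer: 1.8000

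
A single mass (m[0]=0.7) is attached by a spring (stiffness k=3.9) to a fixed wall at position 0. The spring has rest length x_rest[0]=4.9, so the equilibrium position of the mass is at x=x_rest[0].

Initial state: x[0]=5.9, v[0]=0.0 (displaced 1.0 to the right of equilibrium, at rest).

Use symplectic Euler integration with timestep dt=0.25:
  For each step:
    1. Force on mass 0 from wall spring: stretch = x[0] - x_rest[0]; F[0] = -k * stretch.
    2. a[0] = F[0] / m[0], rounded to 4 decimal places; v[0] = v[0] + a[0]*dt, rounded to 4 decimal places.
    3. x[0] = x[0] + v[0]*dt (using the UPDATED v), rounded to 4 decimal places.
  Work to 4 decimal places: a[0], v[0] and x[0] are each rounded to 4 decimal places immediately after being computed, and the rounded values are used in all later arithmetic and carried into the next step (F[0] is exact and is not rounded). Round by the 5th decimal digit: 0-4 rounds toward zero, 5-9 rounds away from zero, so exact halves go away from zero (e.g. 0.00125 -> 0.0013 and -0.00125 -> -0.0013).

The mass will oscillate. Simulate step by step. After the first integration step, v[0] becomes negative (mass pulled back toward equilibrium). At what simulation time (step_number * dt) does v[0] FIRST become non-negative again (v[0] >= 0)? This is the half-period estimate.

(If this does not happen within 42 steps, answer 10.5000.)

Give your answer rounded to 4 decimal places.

Step 0: x=[5.9000] v=[0.0000]
Step 1: x=[5.5518] v=[-1.3929]
Step 2: x=[4.9766] v=[-2.3008]
Step 3: x=[4.3747] v=[-2.4075]
Step 4: x=[3.9558] v=[-1.6758]
Step 5: x=[3.8656] v=[-0.3607]
Step 6: x=[4.1356] v=[1.0801]
First v>=0 after going negative at step 6, time=1.5000

Answer: 1.5000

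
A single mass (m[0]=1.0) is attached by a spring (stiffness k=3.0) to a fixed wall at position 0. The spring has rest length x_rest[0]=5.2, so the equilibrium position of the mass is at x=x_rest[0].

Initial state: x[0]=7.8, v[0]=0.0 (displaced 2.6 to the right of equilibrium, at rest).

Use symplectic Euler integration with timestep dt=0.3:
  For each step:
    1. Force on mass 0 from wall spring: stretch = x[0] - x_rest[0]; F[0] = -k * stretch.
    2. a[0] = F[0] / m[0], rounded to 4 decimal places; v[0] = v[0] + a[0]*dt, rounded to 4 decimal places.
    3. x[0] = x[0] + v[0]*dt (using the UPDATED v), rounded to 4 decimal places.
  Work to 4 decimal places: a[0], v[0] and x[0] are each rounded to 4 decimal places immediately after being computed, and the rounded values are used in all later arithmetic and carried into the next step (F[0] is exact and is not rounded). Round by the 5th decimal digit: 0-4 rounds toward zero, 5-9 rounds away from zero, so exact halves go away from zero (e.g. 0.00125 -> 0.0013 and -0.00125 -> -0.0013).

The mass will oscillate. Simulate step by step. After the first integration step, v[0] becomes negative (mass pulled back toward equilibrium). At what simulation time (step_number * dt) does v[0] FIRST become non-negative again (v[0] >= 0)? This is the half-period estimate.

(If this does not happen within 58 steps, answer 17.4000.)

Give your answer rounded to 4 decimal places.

Answer: 1.8000

Derivation:
Step 0: x=[7.8000] v=[0.0000]
Step 1: x=[7.0980] v=[-2.3400]
Step 2: x=[5.8835] v=[-4.0482]
Step 3: x=[4.4845] v=[-4.6634]
Step 4: x=[3.2787] v=[-4.0195]
Step 5: x=[2.5916] v=[-2.2903]
Step 6: x=[2.6088] v=[0.0573]
First v>=0 after going negative at step 6, time=1.8000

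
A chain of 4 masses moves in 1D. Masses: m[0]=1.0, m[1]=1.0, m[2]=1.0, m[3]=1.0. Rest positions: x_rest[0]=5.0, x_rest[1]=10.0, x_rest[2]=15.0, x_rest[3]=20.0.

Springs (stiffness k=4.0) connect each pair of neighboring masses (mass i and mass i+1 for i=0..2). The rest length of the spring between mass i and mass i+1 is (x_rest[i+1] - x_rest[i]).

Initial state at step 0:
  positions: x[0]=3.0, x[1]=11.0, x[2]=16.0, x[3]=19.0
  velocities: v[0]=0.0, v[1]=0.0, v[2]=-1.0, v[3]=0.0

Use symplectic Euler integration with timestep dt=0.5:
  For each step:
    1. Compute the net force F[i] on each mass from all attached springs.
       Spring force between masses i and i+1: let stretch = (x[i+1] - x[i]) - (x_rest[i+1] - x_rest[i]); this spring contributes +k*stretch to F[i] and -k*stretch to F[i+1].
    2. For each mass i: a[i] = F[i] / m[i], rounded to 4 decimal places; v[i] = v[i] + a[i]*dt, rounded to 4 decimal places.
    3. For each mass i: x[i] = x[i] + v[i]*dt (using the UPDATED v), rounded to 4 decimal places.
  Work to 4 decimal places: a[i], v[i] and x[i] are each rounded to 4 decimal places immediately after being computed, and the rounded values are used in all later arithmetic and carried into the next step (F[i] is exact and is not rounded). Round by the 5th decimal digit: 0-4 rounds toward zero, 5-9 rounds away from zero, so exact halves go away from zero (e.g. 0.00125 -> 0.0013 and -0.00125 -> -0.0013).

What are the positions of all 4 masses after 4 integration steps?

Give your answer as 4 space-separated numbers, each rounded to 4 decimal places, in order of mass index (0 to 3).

Answer: 3.5000 10.5000 15.5000 17.5000

Derivation:
Step 0: x=[3.0000 11.0000 16.0000 19.0000] v=[0.0000 0.0000 -1.0000 0.0000]
Step 1: x=[6.0000 8.0000 13.5000 21.0000] v=[6.0000 -6.0000 -5.0000 4.0000]
Step 2: x=[6.0000 8.5000 13.0000 20.5000] v=[0.0000 1.0000 -1.0000 -1.0000]
Step 3: x=[3.5000 11.0000 15.5000 17.5000] v=[-5.0000 5.0000 5.0000 -6.0000]
Step 4: x=[3.5000 10.5000 15.5000 17.5000] v=[0.0000 -1.0000 0.0000 0.0000]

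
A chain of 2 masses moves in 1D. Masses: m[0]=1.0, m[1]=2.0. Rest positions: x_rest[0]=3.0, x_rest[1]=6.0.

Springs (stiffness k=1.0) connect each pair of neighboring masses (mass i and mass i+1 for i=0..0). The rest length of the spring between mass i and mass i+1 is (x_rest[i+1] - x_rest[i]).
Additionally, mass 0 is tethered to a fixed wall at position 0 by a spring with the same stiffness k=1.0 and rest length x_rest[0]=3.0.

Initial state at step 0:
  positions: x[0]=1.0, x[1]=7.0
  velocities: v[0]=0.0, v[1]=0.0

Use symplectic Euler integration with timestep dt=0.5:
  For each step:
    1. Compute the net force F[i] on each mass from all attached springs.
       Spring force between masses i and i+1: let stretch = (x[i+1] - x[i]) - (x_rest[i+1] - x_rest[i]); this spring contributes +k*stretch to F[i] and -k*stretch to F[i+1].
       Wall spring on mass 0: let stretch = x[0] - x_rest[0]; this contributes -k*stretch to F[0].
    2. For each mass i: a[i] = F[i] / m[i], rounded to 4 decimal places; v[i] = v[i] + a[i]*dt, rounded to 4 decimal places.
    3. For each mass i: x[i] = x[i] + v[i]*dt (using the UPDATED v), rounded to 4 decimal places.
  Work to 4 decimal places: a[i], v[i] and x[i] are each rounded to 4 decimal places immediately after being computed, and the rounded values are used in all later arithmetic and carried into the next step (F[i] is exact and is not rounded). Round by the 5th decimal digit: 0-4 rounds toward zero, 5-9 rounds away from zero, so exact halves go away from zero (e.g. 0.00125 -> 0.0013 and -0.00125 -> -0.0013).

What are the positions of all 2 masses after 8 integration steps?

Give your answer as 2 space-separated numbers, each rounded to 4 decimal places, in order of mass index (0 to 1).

Answer: 0.6280 6.4846

Derivation:
Step 0: x=[1.0000 7.0000] v=[0.0000 0.0000]
Step 1: x=[2.2500 6.6250] v=[2.5000 -0.7500]
Step 2: x=[4.0313 6.0781] v=[3.5625 -1.0938]
Step 3: x=[5.3165 5.6504] v=[2.5703 -0.8555]
Step 4: x=[5.3560 5.5559] v=[0.0790 -0.1890]
Step 5: x=[4.1065 5.8115] v=[-2.4991 0.5111]
Step 6: x=[2.2566 6.2290] v=[-3.6999 0.8349]
Step 7: x=[0.8356 6.5249] v=[-2.8420 0.5918]
Step 8: x=[0.6280 6.4846] v=[-0.4152 -0.0806]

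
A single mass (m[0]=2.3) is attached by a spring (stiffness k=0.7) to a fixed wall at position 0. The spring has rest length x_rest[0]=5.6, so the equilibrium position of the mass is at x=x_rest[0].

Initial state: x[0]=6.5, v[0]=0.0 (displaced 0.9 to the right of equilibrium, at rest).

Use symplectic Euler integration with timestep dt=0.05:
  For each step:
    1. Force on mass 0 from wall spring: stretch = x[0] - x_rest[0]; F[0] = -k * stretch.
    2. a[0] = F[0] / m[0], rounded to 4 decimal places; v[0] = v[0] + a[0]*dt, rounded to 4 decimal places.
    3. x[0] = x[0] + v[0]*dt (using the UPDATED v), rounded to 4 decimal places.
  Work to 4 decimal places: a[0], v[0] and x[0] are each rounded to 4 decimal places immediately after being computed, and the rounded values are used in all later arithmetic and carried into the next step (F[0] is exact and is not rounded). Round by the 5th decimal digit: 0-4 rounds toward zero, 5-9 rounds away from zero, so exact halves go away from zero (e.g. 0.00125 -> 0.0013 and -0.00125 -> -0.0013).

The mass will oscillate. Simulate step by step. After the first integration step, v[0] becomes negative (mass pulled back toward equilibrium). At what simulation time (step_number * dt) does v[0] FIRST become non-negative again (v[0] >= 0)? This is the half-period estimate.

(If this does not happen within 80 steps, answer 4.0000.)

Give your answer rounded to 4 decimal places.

Step 0: x=[6.5000] v=[0.0000]
Step 1: x=[6.4993] v=[-0.0137]
Step 2: x=[6.4979] v=[-0.0274]
Step 3: x=[6.4958] v=[-0.0411]
Step 4: x=[6.4931] v=[-0.0547]
Step 5: x=[6.4897] v=[-0.0683]
Step 6: x=[6.4856] v=[-0.0818]
Step 7: x=[6.4808] v=[-0.0953]
Step 8: x=[6.4754] v=[-0.1087]
Step 9: x=[6.4693] v=[-0.1220]
Step 10: x=[6.4625] v=[-0.1352]
Step 11: x=[6.4551] v=[-0.1483]
Step 12: x=[6.4470] v=[-0.1613]
Step 13: x=[6.4383] v=[-0.1742]
Step 14: x=[6.4290] v=[-0.1870]
Step 15: x=[6.4190] v=[-0.1996]
Step 16: x=[6.4084] v=[-0.2121]
Step 17: x=[6.3972] v=[-0.2244]
Step 18: x=[6.3854] v=[-0.2365]
Step 19: x=[6.3730] v=[-0.2485]
Step 20: x=[6.3600] v=[-0.2603]
Step 21: x=[6.3464] v=[-0.2719]
Step 22: x=[6.3322] v=[-0.2833]
Step 23: x=[6.3175] v=[-0.2944]
Step 24: x=[6.3022] v=[-0.3053]
Step 25: x=[6.2864] v=[-0.3160]
Step 26: x=[6.2701] v=[-0.3264]
Step 27: x=[6.2533] v=[-0.3366]
Step 28: x=[6.2360] v=[-0.3465]
Step 29: x=[6.2182] v=[-0.3562]
Step 30: x=[6.1999] v=[-0.3656]
Step 31: x=[6.1812] v=[-0.3747]
Step 32: x=[6.1620] v=[-0.3835]
Step 33: x=[6.1424] v=[-0.3921]
Step 34: x=[6.1224] v=[-0.4004]
Step 35: x=[6.1020] v=[-0.4084]
Step 36: x=[6.0812] v=[-0.4160]
Step 37: x=[6.0600] v=[-0.4233]
Step 38: x=[6.0385] v=[-0.4303]
Step 39: x=[6.0167] v=[-0.4370]
Step 40: x=[5.9945] v=[-0.4433]
Step 41: x=[5.9720] v=[-0.4493]
Step 42: x=[5.9493] v=[-0.4550]
Step 43: x=[5.9263] v=[-0.4603]
Step 44: x=[5.9030] v=[-0.4653]
Step 45: x=[5.8795] v=[-0.4699]
Step 46: x=[5.8558] v=[-0.4742]
Step 47: x=[5.8319] v=[-0.4781]
Step 48: x=[5.8078] v=[-0.4816]
Step 49: x=[5.7836] v=[-0.4848]
Step 50: x=[5.7592] v=[-0.4876]
Step 51: x=[5.7347] v=[-0.4900]
Step 52: x=[5.7101] v=[-0.4921]
Step 53: x=[5.6854] v=[-0.4938]
Step 54: x=[5.6606] v=[-0.4951]
Step 55: x=[5.6358] v=[-0.4960]
Step 56: x=[5.6110] v=[-0.4965]
Step 57: x=[5.5862] v=[-0.4967]
Step 58: x=[5.5614] v=[-0.4965]
Step 59: x=[5.5366] v=[-0.4959]
Step 60: x=[5.5119] v=[-0.4949]
Step 61: x=[5.4872] v=[-0.4936]
Step 62: x=[5.4626] v=[-0.4919]
Step 63: x=[5.4381] v=[-0.4898]
Step 64: x=[5.4137] v=[-0.4873]
Step 65: x=[5.3895] v=[-0.4845]
Step 66: x=[5.3654] v=[-0.4813]
Step 67: x=[5.3415] v=[-0.4777]
Step 68: x=[5.3178] v=[-0.4738]
Step 69: x=[5.2943] v=[-0.4695]
Step 70: x=[5.2711] v=[-0.4649]
Step 71: x=[5.2481] v=[-0.4599]
Step 72: x=[5.2254] v=[-0.4545]
Step 73: x=[5.2030] v=[-0.4488]
Step 74: x=[5.1809] v=[-0.4428]
Step 75: x=[5.1591] v=[-0.4364]
Step 76: x=[5.1376] v=[-0.4297]
Step 77: x=[5.1165] v=[-0.4227]
Step 78: x=[5.0957] v=[-0.4153]
Step 79: x=[5.0753] v=[-0.4076]
Step 80: x=[5.0553] v=[-0.3996]
v[0] did not become non-negative within 80 steps; using fallback time=4.0000

Answer: 4.0000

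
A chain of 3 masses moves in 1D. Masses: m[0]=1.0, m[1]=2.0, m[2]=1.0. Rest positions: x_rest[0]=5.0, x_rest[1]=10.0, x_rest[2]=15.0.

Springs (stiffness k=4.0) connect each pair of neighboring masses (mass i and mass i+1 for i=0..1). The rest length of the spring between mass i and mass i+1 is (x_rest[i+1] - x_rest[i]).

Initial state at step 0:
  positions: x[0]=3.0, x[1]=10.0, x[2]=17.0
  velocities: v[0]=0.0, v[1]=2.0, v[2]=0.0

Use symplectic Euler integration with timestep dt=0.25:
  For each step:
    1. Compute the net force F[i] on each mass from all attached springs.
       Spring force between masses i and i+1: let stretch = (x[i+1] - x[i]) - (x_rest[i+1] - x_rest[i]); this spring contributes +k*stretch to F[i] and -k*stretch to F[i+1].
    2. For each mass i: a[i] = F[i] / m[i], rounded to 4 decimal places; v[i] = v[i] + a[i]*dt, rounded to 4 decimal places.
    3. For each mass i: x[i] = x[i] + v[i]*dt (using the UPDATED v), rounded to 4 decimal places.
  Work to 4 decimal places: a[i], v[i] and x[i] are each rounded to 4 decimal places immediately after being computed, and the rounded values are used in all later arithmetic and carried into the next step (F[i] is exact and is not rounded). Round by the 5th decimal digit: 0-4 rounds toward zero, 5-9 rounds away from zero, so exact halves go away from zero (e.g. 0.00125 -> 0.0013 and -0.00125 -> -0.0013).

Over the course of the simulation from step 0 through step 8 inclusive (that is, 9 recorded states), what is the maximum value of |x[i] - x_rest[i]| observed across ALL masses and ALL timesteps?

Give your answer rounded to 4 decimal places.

Answer: 3.8960

Derivation:
Step 0: x=[3.0000 10.0000 17.0000] v=[0.0000 2.0000 0.0000]
Step 1: x=[3.5000 10.5000 16.5000] v=[2.0000 2.0000 -2.0000]
Step 2: x=[4.5000 10.8750 15.7500] v=[4.0000 1.5000 -3.0000]
Step 3: x=[5.8438 11.0625 15.0313] v=[5.3750 0.7500 -2.8750]
Step 4: x=[7.2422 11.0938 14.5704] v=[5.5937 0.1251 -1.8438]
Step 5: x=[8.3535 11.0782 14.4903] v=[4.4453 -0.0624 -0.3204]
Step 6: x=[8.8960 11.1485 14.8072] v=[2.1700 0.2813 1.2675]
Step 7: x=[8.7516 11.3946 15.4594] v=[-0.5775 0.9844 2.6088]
Step 8: x=[8.0180 11.8184 16.3454] v=[-2.9345 1.6953 3.5440]
Max displacement = 3.8960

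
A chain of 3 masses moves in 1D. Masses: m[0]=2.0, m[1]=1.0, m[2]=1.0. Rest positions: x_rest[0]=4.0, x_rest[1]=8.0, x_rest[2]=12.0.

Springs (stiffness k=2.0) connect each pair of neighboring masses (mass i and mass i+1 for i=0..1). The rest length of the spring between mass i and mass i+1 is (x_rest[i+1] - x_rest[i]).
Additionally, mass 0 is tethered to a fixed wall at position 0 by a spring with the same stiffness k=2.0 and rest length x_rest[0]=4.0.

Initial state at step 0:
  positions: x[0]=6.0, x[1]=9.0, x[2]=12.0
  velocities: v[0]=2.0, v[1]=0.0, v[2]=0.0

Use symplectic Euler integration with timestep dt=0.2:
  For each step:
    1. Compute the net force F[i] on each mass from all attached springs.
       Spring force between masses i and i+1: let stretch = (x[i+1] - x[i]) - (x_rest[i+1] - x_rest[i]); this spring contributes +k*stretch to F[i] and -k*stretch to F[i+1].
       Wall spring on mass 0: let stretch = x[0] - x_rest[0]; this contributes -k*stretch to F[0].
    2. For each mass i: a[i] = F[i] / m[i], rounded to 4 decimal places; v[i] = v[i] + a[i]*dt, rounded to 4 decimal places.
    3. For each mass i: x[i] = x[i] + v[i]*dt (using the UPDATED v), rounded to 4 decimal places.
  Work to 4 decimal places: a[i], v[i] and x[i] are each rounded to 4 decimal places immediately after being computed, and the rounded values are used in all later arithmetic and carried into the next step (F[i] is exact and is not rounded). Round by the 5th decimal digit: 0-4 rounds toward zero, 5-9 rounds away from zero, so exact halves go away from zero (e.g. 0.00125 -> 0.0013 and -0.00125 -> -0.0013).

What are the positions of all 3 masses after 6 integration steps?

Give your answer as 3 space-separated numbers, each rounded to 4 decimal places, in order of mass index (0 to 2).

Answer: 5.5552 9.5818 13.3711

Derivation:
Step 0: x=[6.0000 9.0000 12.0000] v=[2.0000 0.0000 0.0000]
Step 1: x=[6.2800 9.0000 12.0800] v=[1.4000 0.0000 0.4000]
Step 2: x=[6.4176 9.0288 12.2336] v=[0.6880 0.1440 0.7680]
Step 3: x=[6.4029 9.1051 12.4508] v=[-0.0733 0.3814 1.0861]
Step 4: x=[6.2402 9.2329 12.7204] v=[-0.8134 0.6388 1.3478]
Step 5: x=[5.9476 9.4002 13.0310] v=[-1.4629 0.8367 1.5528]
Step 6: x=[5.5552 9.5818 13.3711] v=[-1.9619 0.9080 1.7005]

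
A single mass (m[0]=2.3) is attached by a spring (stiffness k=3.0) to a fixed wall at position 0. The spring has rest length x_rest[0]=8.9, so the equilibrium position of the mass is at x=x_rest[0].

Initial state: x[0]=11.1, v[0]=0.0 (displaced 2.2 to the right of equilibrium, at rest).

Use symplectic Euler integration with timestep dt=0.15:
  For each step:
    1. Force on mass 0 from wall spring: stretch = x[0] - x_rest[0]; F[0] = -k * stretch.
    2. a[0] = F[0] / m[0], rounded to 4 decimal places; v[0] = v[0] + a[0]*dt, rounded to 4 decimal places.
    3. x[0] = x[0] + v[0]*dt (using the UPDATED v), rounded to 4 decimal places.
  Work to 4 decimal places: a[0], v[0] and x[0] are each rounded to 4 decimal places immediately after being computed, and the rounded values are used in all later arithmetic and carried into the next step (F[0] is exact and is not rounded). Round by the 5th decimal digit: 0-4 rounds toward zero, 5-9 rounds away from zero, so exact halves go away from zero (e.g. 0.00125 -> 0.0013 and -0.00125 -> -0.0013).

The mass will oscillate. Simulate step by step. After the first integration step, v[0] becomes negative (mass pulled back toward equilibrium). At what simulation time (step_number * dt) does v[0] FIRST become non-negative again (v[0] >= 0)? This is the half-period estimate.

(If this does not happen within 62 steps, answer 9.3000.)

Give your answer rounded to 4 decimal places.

Step 0: x=[11.1000] v=[0.0000]
Step 1: x=[11.0354] v=[-0.4304]
Step 2: x=[10.9082] v=[-0.8482]
Step 3: x=[10.7220] v=[-1.2411]
Step 4: x=[10.4824] v=[-1.5976]
Step 5: x=[10.1963] v=[-1.9072]
Step 6: x=[9.8722] v=[-2.1608]
Step 7: x=[9.5196] v=[-2.3510]
Step 8: x=[9.1488] v=[-2.4722]
Step 9: x=[8.7707] v=[-2.5209]
Step 10: x=[8.3964] v=[-2.4956]
Step 11: x=[8.0368] v=[-2.3971]
Step 12: x=[7.7026] v=[-2.2282]
Step 13: x=[7.4035] v=[-1.9939]
Step 14: x=[7.1483] v=[-1.7011]
Step 15: x=[6.9445] v=[-1.3584]
Step 16: x=[6.7981] v=[-0.9758]
Step 17: x=[6.7134] v=[-0.5646]
Step 18: x=[6.6929] v=[-0.1368]
Step 19: x=[6.7372] v=[0.2950]
First v>=0 after going negative at step 19, time=2.8500

Answer: 2.8500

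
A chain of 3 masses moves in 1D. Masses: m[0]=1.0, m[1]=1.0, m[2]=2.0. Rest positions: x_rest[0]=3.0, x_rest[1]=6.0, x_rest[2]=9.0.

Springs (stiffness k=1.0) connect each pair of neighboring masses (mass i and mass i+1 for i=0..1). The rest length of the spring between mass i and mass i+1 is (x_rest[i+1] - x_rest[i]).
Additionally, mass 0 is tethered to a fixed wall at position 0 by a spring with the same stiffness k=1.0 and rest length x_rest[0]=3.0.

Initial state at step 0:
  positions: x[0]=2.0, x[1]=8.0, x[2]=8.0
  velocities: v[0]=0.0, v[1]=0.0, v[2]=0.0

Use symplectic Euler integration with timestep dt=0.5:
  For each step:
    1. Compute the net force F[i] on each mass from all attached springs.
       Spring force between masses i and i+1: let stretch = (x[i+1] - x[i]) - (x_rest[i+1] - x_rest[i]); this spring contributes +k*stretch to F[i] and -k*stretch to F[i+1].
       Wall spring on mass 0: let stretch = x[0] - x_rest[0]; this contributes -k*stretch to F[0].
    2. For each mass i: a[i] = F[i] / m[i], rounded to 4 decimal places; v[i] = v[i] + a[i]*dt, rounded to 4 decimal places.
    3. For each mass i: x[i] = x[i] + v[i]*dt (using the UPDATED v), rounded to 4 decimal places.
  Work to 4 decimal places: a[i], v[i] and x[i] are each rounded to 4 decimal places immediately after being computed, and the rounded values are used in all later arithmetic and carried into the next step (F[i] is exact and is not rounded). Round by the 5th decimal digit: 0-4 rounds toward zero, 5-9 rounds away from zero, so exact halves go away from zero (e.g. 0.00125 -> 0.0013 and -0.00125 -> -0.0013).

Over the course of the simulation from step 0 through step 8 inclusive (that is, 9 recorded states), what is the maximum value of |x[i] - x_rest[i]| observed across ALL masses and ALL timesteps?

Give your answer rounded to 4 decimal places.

Step 0: x=[2.0000 8.0000 8.0000] v=[0.0000 0.0000 0.0000]
Step 1: x=[3.0000 6.5000 8.3750] v=[2.0000 -3.0000 0.7500]
Step 2: x=[4.1250 4.5938 8.8907] v=[2.2500 -3.8125 1.0313]
Step 3: x=[4.3360 3.6446 9.2443] v=[0.4219 -1.8985 0.7071]
Step 4: x=[3.2901 4.2682 9.2729] v=[-2.0918 1.2471 0.0572]
Step 5: x=[1.6662 5.8984 9.0509] v=[-3.2478 3.2604 -0.4440]
Step 6: x=[0.6838 7.2587 8.8098] v=[-1.9648 2.7206 -0.4822]
Step 7: x=[1.1742 7.3631 8.7498] v=[0.9808 0.2087 -0.1200]
Step 8: x=[2.9183 6.2669 8.8915] v=[3.4882 -2.1924 0.2834]
Max displacement = 2.3554

Answer: 2.3554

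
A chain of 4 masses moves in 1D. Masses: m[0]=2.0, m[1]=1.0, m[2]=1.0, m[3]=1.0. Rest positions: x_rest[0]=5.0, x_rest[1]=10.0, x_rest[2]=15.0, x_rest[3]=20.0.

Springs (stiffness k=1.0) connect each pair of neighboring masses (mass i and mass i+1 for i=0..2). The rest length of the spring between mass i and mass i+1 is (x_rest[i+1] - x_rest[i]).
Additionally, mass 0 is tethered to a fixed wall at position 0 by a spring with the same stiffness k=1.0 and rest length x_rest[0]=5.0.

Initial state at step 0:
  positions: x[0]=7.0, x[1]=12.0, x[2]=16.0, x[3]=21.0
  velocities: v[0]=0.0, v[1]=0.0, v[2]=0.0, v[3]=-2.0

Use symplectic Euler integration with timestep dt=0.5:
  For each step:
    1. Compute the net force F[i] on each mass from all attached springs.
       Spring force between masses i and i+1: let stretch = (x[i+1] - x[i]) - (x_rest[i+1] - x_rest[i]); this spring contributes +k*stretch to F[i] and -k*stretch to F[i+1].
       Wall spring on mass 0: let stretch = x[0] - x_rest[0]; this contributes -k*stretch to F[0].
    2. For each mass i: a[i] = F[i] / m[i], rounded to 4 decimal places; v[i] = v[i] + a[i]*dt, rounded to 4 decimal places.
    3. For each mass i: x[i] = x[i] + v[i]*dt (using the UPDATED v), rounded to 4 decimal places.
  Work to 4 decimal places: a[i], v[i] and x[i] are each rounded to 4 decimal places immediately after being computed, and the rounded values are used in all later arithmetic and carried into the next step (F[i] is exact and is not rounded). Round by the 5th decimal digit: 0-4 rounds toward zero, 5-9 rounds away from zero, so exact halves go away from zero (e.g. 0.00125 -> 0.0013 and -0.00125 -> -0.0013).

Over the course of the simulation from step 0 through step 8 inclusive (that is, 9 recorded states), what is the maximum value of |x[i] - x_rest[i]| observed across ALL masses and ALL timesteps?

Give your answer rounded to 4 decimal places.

Step 0: x=[7.0000 12.0000 16.0000 21.0000] v=[0.0000 0.0000 0.0000 -2.0000]
Step 1: x=[6.7500 11.7500 16.2500 20.0000] v=[-0.5000 -0.5000 0.5000 -2.0000]
Step 2: x=[6.2813 11.3750 16.3125 19.3125] v=[-0.9375 -0.7500 0.1250 -1.3750]
Step 3: x=[5.6641 10.9610 15.8906 19.1250] v=[-1.2344 -0.8281 -0.8438 -0.3750]
Step 4: x=[5.0010 10.4551 15.0449 19.3789] v=[-1.3262 -1.0118 -1.6914 0.5078]
Step 5: x=[4.3946 9.7331 14.1353 19.7993] v=[-1.2129 -1.4440 -1.8193 0.8408]
Step 6: x=[3.9062 8.7770 13.5411 20.0537] v=[-0.9769 -1.9122 -1.1884 0.5088]
Step 7: x=[3.5383 7.7942 13.3840 19.9300] v=[-0.7358 -1.9656 -0.3142 -0.2475]
Step 8: x=[3.2601 7.1449 13.4660 19.4198] v=[-0.5564 -1.2987 0.1639 -1.0205]
Max displacement = 2.8551

Answer: 2.8551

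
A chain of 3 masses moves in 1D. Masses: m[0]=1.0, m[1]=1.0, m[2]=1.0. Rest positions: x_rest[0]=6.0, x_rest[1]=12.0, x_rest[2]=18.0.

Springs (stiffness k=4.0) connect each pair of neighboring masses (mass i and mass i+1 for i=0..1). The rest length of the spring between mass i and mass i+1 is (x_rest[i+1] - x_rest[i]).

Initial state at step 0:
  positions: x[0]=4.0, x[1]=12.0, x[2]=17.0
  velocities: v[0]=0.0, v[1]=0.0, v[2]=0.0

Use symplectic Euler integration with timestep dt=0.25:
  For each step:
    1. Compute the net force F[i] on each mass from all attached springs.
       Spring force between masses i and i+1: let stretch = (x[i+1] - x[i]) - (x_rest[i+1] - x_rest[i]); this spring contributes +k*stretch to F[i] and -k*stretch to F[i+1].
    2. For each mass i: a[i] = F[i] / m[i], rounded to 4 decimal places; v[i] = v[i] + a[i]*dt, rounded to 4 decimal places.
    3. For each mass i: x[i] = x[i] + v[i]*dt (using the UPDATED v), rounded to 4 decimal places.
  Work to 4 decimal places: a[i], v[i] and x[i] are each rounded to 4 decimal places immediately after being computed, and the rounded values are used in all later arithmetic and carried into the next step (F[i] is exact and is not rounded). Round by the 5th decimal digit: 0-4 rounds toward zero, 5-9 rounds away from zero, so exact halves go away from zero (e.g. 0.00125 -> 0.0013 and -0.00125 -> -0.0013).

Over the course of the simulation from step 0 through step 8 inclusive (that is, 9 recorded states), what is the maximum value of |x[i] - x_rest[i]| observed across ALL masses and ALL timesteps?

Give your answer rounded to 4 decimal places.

Answer: 2.1094

Derivation:
Step 0: x=[4.0000 12.0000 17.0000] v=[0.0000 0.0000 0.0000]
Step 1: x=[4.5000 11.2500 17.2500] v=[2.0000 -3.0000 1.0000]
Step 2: x=[5.1875 10.3125 17.5000] v=[2.7500 -3.7500 1.0000]
Step 3: x=[5.6563 9.8906 17.4531] v=[1.8750 -1.6875 -0.1875]
Step 4: x=[5.6836 10.3008 17.0156] v=[0.1093 1.6407 -1.7500]
Step 5: x=[5.3652 11.2354 16.3994] v=[-1.2735 3.7383 -2.4648]
Step 6: x=[5.0144 11.9934 15.9922] v=[-1.4033 3.0321 -1.6288]
Step 7: x=[4.9083 12.0064 16.0853] v=[-0.4243 0.0519 0.3724]
Step 8: x=[5.0768 11.2646 16.6587] v=[0.6738 -2.9673 2.2935]
Max displacement = 2.1094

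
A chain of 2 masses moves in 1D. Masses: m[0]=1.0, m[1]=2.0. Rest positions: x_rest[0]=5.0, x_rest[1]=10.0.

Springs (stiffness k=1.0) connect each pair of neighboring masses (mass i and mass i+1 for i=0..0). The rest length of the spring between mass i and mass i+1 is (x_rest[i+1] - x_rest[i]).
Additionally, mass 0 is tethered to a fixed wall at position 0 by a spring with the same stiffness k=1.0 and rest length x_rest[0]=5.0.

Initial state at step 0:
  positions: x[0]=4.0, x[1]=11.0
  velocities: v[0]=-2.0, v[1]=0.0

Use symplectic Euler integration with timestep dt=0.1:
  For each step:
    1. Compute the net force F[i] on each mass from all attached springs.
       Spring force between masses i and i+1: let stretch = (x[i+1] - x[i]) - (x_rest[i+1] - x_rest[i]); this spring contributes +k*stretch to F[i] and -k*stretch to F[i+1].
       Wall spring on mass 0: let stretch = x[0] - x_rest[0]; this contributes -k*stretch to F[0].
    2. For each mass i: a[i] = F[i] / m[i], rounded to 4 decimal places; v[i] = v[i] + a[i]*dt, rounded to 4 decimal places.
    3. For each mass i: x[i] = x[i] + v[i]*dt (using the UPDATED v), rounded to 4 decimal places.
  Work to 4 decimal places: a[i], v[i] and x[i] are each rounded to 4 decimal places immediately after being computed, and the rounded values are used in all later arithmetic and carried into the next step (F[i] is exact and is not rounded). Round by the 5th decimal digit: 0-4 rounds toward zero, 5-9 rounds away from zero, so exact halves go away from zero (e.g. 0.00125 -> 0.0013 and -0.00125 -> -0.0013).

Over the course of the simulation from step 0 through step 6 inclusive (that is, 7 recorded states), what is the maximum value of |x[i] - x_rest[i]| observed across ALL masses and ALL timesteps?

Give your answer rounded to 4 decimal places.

Answer: 1.4959

Derivation:
Step 0: x=[4.0000 11.0000] v=[-2.0000 0.0000]
Step 1: x=[3.8300 10.9900] v=[-1.7000 -0.1000]
Step 2: x=[3.6933 10.9692] v=[-1.3670 -0.2080]
Step 3: x=[3.5924 10.9370] v=[-1.0087 -0.3218]
Step 4: x=[3.5291 10.8931] v=[-0.6335 -0.4390]
Step 5: x=[3.5041 10.8374] v=[-0.2500 -0.5572]
Step 6: x=[3.5174 10.7700] v=[0.1329 -0.6739]
Max displacement = 1.4959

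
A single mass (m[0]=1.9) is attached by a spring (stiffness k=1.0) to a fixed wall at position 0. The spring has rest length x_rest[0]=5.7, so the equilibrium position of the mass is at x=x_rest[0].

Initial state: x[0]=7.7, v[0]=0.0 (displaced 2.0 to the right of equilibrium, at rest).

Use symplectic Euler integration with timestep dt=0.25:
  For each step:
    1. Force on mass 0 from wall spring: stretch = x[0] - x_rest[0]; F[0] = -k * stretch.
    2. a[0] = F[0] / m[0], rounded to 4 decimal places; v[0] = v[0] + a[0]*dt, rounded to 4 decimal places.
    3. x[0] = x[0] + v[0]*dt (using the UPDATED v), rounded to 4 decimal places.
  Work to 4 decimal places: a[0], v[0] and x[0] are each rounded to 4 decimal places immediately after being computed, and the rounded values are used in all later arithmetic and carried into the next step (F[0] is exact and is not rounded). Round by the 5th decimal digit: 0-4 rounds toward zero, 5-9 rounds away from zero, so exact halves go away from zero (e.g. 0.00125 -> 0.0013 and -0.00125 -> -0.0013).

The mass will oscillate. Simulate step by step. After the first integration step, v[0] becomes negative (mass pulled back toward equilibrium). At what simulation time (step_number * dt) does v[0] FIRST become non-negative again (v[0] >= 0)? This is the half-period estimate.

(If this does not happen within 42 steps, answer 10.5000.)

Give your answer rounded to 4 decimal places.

Step 0: x=[7.7000] v=[0.0000]
Step 1: x=[7.6342] v=[-0.2632]
Step 2: x=[7.5048] v=[-0.5177]
Step 3: x=[7.3160] v=[-0.7552]
Step 4: x=[7.0741] v=[-0.9678]
Step 5: x=[6.7870] v=[-1.1486]
Step 6: x=[6.4641] v=[-1.2916]
Step 7: x=[6.1161] v=[-1.3922]
Step 8: x=[5.7544] v=[-1.4470]
Step 9: x=[5.3909] v=[-1.4542]
Step 10: x=[5.0375] v=[-1.4135]
Step 11: x=[4.7059] v=[-1.3263]
Step 12: x=[4.4070] v=[-1.1955]
Step 13: x=[4.1507] v=[-1.0254]
Step 14: x=[3.9453] v=[-0.8216]
Step 15: x=[3.7976] v=[-0.5907]
Step 16: x=[3.7125] v=[-0.3404]
Step 17: x=[3.6928] v=[-0.0789]
Step 18: x=[3.7391] v=[0.1852]
First v>=0 after going negative at step 18, time=4.5000

Answer: 4.5000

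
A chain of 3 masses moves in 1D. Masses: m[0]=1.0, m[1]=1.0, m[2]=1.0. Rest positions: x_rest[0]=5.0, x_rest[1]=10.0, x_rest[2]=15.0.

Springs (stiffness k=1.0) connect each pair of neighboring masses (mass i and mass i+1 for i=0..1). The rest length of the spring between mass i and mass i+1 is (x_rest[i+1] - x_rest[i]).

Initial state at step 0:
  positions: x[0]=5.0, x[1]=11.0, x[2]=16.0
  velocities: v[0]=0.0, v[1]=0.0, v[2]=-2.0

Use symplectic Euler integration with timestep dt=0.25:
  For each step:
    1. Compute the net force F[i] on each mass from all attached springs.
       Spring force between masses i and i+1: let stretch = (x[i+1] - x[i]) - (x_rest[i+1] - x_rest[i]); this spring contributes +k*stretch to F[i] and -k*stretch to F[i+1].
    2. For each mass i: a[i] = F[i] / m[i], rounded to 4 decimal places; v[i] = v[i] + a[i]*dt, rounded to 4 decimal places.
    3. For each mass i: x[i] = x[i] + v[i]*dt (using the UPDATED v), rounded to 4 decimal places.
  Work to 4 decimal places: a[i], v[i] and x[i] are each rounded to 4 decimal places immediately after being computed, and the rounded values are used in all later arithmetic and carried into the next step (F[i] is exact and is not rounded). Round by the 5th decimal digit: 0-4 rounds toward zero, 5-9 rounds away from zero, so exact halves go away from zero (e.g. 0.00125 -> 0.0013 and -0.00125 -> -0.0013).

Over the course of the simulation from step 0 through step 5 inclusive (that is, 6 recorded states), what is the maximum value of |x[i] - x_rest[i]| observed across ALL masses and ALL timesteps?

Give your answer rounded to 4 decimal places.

Step 0: x=[5.0000 11.0000 16.0000] v=[0.0000 0.0000 -2.0000]
Step 1: x=[5.0625 10.9375 15.5000] v=[0.2500 -0.2500 -2.0000]
Step 2: x=[5.1797 10.7930 15.0274] v=[0.4688 -0.5781 -1.8906]
Step 3: x=[5.3352 10.5623 14.6026] v=[0.6221 -0.9228 -1.6992]
Step 4: x=[5.5049 10.2574 14.2378] v=[0.6789 -1.2195 -1.4593]
Step 5: x=[5.6592 9.9043 13.9367] v=[0.6170 -1.4125 -1.2044]
Max displacement = 1.0633

Answer: 1.0633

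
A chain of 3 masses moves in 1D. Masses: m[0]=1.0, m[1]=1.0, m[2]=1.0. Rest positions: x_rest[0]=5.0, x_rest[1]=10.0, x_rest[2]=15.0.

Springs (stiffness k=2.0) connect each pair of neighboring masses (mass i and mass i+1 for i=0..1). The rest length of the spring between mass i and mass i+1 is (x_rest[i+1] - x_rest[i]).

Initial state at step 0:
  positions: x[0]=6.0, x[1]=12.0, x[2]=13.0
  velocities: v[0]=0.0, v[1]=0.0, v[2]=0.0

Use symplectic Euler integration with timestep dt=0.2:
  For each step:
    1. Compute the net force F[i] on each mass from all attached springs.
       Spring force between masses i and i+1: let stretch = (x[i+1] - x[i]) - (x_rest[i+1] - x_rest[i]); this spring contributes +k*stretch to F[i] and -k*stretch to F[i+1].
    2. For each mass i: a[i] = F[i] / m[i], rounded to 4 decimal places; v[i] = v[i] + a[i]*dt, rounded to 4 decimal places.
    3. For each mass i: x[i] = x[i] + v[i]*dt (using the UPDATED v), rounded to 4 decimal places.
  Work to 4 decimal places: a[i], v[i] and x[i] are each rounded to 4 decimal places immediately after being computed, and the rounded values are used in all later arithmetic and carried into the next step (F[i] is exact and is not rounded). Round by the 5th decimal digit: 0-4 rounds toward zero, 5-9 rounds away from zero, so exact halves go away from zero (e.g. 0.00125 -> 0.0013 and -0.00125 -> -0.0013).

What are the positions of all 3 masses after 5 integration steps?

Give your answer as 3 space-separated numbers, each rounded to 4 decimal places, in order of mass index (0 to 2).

Answer: 6.1334 8.7634 16.1033

Derivation:
Step 0: x=[6.0000 12.0000 13.0000] v=[0.0000 0.0000 0.0000]
Step 1: x=[6.0800 11.6000 13.3200] v=[0.4000 -2.0000 1.6000]
Step 2: x=[6.2016 10.8960 13.9024] v=[0.6080 -3.5200 2.9120]
Step 3: x=[6.2988 10.0570 14.6443] v=[0.4858 -4.1952 3.7094]
Step 4: x=[6.2966 9.2843 15.4192] v=[-0.0109 -3.8636 3.8745]
Step 5: x=[6.1334 8.7634 16.1033] v=[-0.8158 -2.6047 3.4205]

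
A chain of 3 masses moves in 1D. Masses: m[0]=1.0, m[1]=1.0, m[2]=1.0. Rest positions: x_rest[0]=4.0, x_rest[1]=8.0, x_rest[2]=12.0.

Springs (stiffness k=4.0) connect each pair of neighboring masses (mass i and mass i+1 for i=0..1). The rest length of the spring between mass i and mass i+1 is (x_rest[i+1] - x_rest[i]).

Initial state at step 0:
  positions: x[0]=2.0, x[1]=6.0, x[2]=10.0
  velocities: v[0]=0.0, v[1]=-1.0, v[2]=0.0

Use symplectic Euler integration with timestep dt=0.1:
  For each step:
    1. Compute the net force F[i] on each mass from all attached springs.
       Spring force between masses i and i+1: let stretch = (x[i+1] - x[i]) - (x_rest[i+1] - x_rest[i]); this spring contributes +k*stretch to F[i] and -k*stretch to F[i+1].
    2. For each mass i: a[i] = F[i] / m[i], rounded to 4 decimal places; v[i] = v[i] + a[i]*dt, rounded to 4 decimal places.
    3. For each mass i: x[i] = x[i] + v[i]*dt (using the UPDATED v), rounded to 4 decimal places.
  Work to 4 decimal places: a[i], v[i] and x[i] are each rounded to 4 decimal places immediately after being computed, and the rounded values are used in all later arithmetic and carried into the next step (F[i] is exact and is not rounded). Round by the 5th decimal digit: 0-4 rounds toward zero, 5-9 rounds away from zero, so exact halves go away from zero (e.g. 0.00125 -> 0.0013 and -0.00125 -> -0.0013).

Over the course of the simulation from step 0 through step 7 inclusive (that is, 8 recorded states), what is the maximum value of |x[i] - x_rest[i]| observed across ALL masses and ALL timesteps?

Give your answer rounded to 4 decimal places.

Step 0: x=[2.0000 6.0000 10.0000] v=[0.0000 -1.0000 0.0000]
Step 1: x=[2.0000 5.9000 10.0000] v=[0.0000 -1.0000 0.0000]
Step 2: x=[1.9960 5.8080 9.9960] v=[-0.0400 -0.9200 -0.0400]
Step 3: x=[1.9845 5.7310 9.9845] v=[-0.1152 -0.7696 -0.1152]
Step 4: x=[1.9628 5.6743 9.9628] v=[-0.2166 -0.5668 -0.2166]
Step 5: x=[1.9296 5.6407 9.9296] v=[-0.3320 -0.3360 -0.3320]
Step 6: x=[1.8848 5.6302 9.8848] v=[-0.4476 -0.1049 -0.4476]
Step 7: x=[1.8299 5.6401 9.8299] v=[-0.5494 0.0988 -0.5494]
Max displacement = 2.3698

Answer: 2.3698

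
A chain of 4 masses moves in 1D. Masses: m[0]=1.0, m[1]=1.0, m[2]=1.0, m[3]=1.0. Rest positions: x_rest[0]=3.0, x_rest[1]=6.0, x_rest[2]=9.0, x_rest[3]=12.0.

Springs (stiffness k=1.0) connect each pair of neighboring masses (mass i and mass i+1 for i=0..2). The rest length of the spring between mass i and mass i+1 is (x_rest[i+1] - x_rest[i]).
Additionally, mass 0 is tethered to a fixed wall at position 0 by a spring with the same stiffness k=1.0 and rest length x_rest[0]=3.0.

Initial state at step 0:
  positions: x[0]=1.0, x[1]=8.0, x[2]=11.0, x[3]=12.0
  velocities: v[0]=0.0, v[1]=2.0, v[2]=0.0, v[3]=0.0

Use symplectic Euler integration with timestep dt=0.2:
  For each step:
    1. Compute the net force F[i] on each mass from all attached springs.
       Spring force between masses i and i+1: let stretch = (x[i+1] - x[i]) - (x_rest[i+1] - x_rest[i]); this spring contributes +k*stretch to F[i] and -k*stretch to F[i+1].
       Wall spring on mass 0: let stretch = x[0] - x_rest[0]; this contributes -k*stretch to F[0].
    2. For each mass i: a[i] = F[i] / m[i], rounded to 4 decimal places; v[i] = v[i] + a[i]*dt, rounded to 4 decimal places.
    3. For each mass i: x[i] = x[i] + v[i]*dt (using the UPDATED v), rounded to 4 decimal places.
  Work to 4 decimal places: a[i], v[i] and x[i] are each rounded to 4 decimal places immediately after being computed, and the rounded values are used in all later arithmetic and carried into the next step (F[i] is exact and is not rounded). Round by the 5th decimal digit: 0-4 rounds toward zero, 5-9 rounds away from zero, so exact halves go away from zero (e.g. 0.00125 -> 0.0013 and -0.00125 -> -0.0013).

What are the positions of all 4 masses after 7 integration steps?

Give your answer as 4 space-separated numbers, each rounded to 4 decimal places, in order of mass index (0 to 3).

Answer: 5.6489 6.9123 9.8179 13.5795

Derivation:
Step 0: x=[1.0000 8.0000 11.0000 12.0000] v=[0.0000 2.0000 0.0000 0.0000]
Step 1: x=[1.2400 8.2400 10.9200 12.0800] v=[1.2000 1.2000 -0.4000 0.4000]
Step 2: x=[1.7104 8.3072 10.7792 12.2336] v=[2.3520 0.3360 -0.7040 0.7680]
Step 3: x=[2.3763 8.2094 10.5977 12.4490] v=[3.3293 -0.4890 -0.9075 1.0771]
Step 4: x=[3.1804 7.9738 10.3947 12.7104] v=[4.0207 -1.1780 -1.0149 1.3068]
Step 5: x=[4.0491 7.6433 10.1875 12.9991] v=[4.3433 -1.6525 -1.0359 1.4437]
Step 6: x=[4.8996 7.2708 9.9910 13.2954] v=[4.2523 -1.8625 -0.9824 1.4814]
Step 7: x=[5.6489 6.9123 9.8179 13.5795] v=[3.7466 -1.7927 -0.8656 1.4205]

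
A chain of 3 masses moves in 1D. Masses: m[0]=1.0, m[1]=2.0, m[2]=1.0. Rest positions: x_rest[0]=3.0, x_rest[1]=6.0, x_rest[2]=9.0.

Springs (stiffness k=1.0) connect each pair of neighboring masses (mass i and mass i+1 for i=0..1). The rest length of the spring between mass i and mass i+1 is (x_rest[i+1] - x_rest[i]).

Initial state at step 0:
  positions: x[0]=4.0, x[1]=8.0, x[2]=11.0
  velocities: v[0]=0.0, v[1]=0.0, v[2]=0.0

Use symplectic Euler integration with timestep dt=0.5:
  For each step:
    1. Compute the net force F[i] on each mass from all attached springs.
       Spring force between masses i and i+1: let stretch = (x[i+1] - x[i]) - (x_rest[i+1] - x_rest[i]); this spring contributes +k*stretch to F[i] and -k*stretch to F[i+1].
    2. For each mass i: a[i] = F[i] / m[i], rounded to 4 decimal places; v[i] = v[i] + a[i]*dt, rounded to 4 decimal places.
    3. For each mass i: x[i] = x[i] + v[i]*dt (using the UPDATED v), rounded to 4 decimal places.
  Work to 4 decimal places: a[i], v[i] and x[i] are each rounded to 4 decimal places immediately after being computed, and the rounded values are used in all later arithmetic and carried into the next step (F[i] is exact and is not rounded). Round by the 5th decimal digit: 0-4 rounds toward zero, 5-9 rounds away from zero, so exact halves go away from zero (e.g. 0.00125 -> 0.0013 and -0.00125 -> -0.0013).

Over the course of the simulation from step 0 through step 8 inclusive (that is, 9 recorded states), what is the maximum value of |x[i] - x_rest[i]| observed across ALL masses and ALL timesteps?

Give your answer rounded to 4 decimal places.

Step 0: x=[4.0000 8.0000 11.0000] v=[0.0000 0.0000 0.0000]
Step 1: x=[4.2500 7.8750 11.0000] v=[0.5000 -0.2500 0.0000]
Step 2: x=[4.6563 7.6875 10.9688] v=[0.8125 -0.3750 -0.0625]
Step 3: x=[5.0704 7.5313 10.8672] v=[0.8281 -0.3125 -0.2032]
Step 4: x=[5.3497 7.4844 10.6816] v=[0.5586 -0.0938 -0.3712]
Step 5: x=[5.4127 7.5704 10.4467] v=[0.1260 0.1719 -0.4698]
Step 6: x=[5.2651 7.7462 10.2427] v=[-0.2952 0.3516 -0.4080]
Step 7: x=[4.9878 7.9240 10.1646] v=[-0.5547 0.3555 -0.1563]
Step 8: x=[4.6945 8.0148 10.2763] v=[-0.5866 0.1816 0.2234]
Max displacement = 2.4127

Answer: 2.4127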